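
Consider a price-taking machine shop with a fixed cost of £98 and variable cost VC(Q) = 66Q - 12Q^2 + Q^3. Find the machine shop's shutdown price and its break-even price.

AVC = 66 - 12Q + Q^2; minimized at Q = 6, giving min AVC = £30. That is the shutdown price.
ATC = 98/Q + 66 - 12Q + Q^2. Setting dATC/dQ = −98/Q^2 − 12 + 2Q = 0 gives Q = 7 (since 2·7^3 − 12·7^2 = 98).
min ATC = 98/7 + 66 − 12·7 + 7^2 = £45. That is the break-even price.
For £30 ≤ P < £45 the firm produces at a loss; below £30 it shuts down.

Shutdown price = £30; break-even price = £45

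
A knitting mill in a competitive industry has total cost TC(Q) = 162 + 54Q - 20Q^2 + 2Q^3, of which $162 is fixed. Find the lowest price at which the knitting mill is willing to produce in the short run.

Short-run supply begins at min AVC. From VC = 54Q - 20Q^2 + 2Q^3, AVC = 54 - 20Q + 2Q^2.
At the minimum of AVC, MC = AVC. MC = 54 - 40Q + 6Q^2; setting MC = AVC gives 4Q^2 - 20Q = 0, so Q = 5. min AVC = 4.
The firm shuts down for any P below $4.

$4 per unit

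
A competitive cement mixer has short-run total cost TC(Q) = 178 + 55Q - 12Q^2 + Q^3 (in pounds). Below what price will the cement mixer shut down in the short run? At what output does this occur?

£19 per unit, at Q = 6

The firm shuts down when price falls below the minimum of average variable cost. AVC = VC/Q = 55 - 12Q + Q^2.
dAVC/dQ = -12 + 2Q = 0 gives Q = 6. min AVC = 55 - 12·6 + 6^2 = 19.
The firm shuts down for any P below £19.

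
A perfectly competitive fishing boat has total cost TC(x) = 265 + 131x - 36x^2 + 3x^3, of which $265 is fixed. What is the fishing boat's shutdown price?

Short-run supply begins at min AVC. From VC = 131x - 36x^2 + 3x^3, AVC = 131 - 36x + 3x^2.
dAVC/dx = -36 + 6x = 0 gives x = 6. min AVC = 131 - 36·6 + 3·6^2 = 23.
The firm shuts down for any P below $23.

$23 per unit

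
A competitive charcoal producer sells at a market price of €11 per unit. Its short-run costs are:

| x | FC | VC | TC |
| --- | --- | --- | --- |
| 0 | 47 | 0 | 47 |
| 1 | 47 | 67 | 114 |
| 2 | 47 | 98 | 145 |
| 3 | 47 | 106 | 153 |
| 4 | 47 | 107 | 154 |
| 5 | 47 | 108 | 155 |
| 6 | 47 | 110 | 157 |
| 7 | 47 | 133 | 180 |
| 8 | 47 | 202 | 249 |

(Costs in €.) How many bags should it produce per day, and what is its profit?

Compute π = P·x − TC at each output: x=0: -47; x=1: -103; x=2: -123; x=3: -120; x=4: -110; x=5: -100; x=6: -91; x=7: -103; x=8: -161.
Profit is highest at x = 0. Equivalently, the lowest AVC in the table is 110/6 ≈ €18.33 at x = 6, and P = €11 falls below it — price never covers variable cost, so the firm shuts down and loses only its fixed cost.

x = 0 (shut down); profit = -€47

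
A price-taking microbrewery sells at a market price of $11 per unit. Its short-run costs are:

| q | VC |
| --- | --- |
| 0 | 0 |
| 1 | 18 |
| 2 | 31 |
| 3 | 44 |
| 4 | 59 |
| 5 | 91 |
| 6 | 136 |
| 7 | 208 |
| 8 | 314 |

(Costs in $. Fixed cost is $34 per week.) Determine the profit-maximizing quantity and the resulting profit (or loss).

Profit at each row (π = 11q − TC): q=0: -34; q=1: -41; q=2: -43; q=3: -45; q=4: -49; q=5: -70; q=6: -104; q=7: -165; q=8: -260.
Profit is highest at q = 0. Equivalently, the lowest AVC in the table is 44/3 ≈ $14.67 at q = 3, and P = $11 falls below it — price never covers variable cost, so the firm shuts down and loses only its fixed cost.

q = 0 (shut down); profit = -$34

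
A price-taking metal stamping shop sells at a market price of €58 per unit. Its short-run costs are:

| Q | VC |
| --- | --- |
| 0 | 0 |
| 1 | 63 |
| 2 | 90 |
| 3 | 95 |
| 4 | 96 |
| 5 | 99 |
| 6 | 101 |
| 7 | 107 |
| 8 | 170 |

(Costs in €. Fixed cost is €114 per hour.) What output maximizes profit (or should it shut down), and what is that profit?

Q = 7; profit = €185

Tabulate TR − TC: Q=0: -114; Q=1: -119; Q=2: -88; Q=3: -35; Q=4: 22; Q=5: 77; Q=6: 133; Q=7: 185; Q=8: 180.
Profit is maximized at Q = 7. AVC there is 107/7 = €15.29 ≤ P, so producing beats shutting down (which would give -€114).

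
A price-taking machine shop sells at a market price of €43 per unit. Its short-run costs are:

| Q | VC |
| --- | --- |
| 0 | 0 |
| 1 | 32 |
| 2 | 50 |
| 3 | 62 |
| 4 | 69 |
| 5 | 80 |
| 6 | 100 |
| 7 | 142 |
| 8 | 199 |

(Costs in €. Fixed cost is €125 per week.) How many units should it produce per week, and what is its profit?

Q = 7; profit = €34

Profit at each row (π = 43Q − TC): Q=0: -125; Q=1: -114; Q=2: -89; Q=3: -58; Q=4: -22; Q=5: 10; Q=6: 33; Q=7: 34; Q=8: 20.
Profit is maximized at Q = 7. AVC there is 142/7 = €20.29 ≤ P, so producing beats shutting down (which would give -€125).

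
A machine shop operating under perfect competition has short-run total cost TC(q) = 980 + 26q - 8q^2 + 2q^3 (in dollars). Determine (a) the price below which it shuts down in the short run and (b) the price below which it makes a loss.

Shutdown price = $18; break-even price = $208

AVC = 26 - 8q + 2q^2; minimized at q = 2, giving min AVC = $18. That is the shutdown price.
ATC = 980/q + 26 - 8q + 2q^2. Setting dATC/dq = −980/q^2 − 8 + 4q = 0 gives q = 7 (since 4·7^3 − 8·7^2 = 980).
min ATC = 980/7 + 26 − 8·7 + 2·7^2 = $208. That is the break-even price.
Between these two prices the firm operates at a loss; above $208 it earns a profit.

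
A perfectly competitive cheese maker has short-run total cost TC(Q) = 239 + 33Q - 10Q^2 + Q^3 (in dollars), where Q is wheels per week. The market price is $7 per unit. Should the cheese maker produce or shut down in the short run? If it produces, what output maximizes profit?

Strip out fixed cost: VC = 33Q - 10Q^2 + Q^3. Then AVC = 33 - 10Q + Q^2 and MC = 33 - 20Q + 3Q^2.
AVC is minimized where dAVC/dQ = -10 + 2Q = 0, at Q = 5; min AVC = 33 - 10·5 + 5^2 = $8.
With P < min AVC ($7 < $8), every unit sold adds to the loss.
The firm minimizes its loss by shutting down and losing only its fixed cost of $239.

Shut down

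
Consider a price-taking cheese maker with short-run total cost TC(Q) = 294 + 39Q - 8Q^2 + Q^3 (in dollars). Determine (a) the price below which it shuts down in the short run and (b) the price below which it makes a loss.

Shutdown price = min AVC. AVC = 39 - 8Q + Q^2, with vertex at Q = 4 and minimum $23.
ATC = 294/Q + 39 - 8Q + Q^2. Setting dATC/dQ = −294/Q^2 − 8 + 2Q = 0 gives Q = 7 (since 2·7^3 − 8·7^2 = 294).
min ATC = 294/7 + 39 − 8·7 + 7^2 = $74. That is the break-even price.
For $23 ≤ P < $74 the firm produces at a loss; below $23 it shuts down.

Shutdown price = $23; break-even price = $74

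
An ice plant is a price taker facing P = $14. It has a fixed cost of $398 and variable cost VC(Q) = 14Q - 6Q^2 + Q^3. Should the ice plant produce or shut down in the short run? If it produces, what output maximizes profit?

Produce at Q = 4

Strip out fixed cost: VC = 14Q - 6Q^2 + Q^3. Then AVC = 14 - 6Q + Q^2 and MC = 14 - 12Q + 3Q^2.
The AVC parabola has its vertex at Q = 6/2 = 3, where AVC = 14 - 6·3 + 3^2 = $5.
Since P = $14 ≥ min AVC = $5, price covers variable cost and the firm should produce.
Set P = MC: 14 = 14 - 12Q + 3Q^2 → -12Q + 3Q^2 = 0. The roots are Q = 0 and Q = 4; the profit-maximizing output is on the rising part of MC, so Q* = 4.
Check: AVC at Q = 4 is $6 ≤ P, so revenue covers variable cost.
Profit = P·Q − TC = 14·4 − 422 = -$366, a loss, but smaller than the $398 fixed cost the firm would lose by shutting down.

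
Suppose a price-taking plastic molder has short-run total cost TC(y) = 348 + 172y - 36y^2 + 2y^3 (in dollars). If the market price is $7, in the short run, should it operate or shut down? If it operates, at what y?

Variable cost is VC = 172y - 36y^2 + 2y^3, so AVC = VC/y = 172 - 36y + 2y^2 and MC = dTC/dy = 172 - 72y + 6y^2.
AVC is minimized where dAVC/dy = -36 + 4y = 0, at y = 9; min AVC = 172 - 36·9 + 2·9^2 = $10.
P = $7 lies below min AVC = $10; no output level covers variable cost.
Best response: produce nothing and absorb the $348 fixed cost.

Shut down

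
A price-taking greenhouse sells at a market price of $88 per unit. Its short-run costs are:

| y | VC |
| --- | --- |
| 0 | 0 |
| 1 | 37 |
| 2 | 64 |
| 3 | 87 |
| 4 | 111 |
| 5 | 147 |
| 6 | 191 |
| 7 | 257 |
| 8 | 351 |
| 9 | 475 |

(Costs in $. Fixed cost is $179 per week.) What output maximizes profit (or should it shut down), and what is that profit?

y = 7; profit = $180

Tabulate TR − TC: y=0: -179; y=1: -128; y=2: -67; y=3: -2; y=4: 62; y=5: 114; y=6: 158; y=7: 180; y=8: 174; y=9: 138.
Profit is maximized at y = 7. AVC there is 257/7 = $36.71 ≤ P, so producing beats shutting down (which would give -$179).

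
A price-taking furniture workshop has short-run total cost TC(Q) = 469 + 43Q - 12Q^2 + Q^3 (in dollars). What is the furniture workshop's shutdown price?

$7 per unit

The firm shuts down when price falls below the minimum of average variable cost. AVC = VC/Q = 43 - 12Q + Q^2.
dAVC/dQ = -12 + 2Q = 0 gives Q = 6. min AVC = 43 - 12·6 + 6^2 = 7.
The firm shuts down for any P below $7.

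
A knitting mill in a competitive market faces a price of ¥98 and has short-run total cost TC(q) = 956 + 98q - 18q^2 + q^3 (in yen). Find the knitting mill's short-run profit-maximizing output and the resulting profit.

Profit = -¥92 at q = 12

AVC = 98 - 18q + q^2; min AVC = ¥17 at q = 9. Since P = ¥98 ≥ min AVC, the firm produces.
With MC = 98 - 36q + 3q^2, P = MC on the upward-sloping part at q* = 12.
TR = 98·12 = 1176. TC = 956 + 312 = 1268. Profit = 1176 − 1268 = -¥92.
By producing, the firm covers all variable cost plus ¥864 of fixed cost; shutting down would lose the full ¥956.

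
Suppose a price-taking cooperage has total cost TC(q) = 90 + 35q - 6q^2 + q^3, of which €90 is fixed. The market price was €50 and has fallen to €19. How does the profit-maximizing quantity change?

MC = 35 - 12q + 3q^2; the shutdown threshold is min AVC = €26 (at q = 3).
With P = €50 above the shutdown price, P = MC gives q = 5.
At P = €19 < min AVC = €26, price no longer covers variable cost at any output, so the firm shuts down: q = 0.

Output falls from 5 to 0 (the firm shuts down)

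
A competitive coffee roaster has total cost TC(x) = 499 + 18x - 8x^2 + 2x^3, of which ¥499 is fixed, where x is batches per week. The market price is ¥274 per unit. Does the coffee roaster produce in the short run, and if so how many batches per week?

Produce at x = 8

Variable cost is VC = 18x - 8x^2 + 2x^3, so AVC = VC/x = 18 - 8x + 2x^2 and MC = dTC/dx = 18 - 16x + 6x^2.
AVC is minimized where dAVC/dx = -8 + 4x = 0, at x = 2; min AVC = 18 - 8·2 + 2·2^2 = ¥10.
Since P = ¥274 ≥ min AVC = ¥10, price covers variable cost and the firm should produce.
Solving P = MC: -256 - 16x + 6x^2 = 0 ⇒ x = -16/3 or 8. On the upward-sloping branch, x* = 8.
Check: AVC at x = 8 is ¥82 ≤ P, so revenue covers variable cost.
Profit = P·x − TC = 274·8 − 1155 = ¥1037.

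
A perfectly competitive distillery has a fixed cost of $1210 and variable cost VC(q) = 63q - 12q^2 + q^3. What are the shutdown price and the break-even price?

AVC = 63 - 12q + q^2; minimized at q = 6, giving min AVC = $27. That is the shutdown price.
ATC = 1210/q + 63 - 12q + q^2. Setting dATC/dq = −1210/q^2 − 12 + 2q = 0 gives q = 11 (since 2·11^3 − 12·11^2 = 1210).
min ATC = 1210/11 + 63 − 12·11 + 11^2 = $162. That is the break-even price.
Between these two prices the firm operates at a loss; above $162 it earns a profit.

Shutdown price = $27; break-even price = $162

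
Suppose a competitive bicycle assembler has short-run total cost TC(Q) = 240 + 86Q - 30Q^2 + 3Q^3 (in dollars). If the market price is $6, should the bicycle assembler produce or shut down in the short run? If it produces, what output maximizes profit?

Shut down

From TC, MC = TC'(Q) = 86 - 60Q + 9Q^2 and AVC = VC/Q = 86 - 30Q + 3Q^2.
AVC is minimized where dAVC/dQ = -30 + 6Q = 0, at Q = 5; min AVC = 86 - 30·5 + 3·5^2 = $11.
Since P = $6 < min AVC = $11, price fails to cover variable cost at any output.
The firm minimizes its loss by shutting down and losing only its fixed cost of $240.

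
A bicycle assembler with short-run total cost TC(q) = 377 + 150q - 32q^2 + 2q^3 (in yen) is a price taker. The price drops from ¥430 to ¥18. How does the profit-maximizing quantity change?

AVC = 150 - 32q + 2q^2, minimized at q = 8 where min AVC = ¥22. MC = 150 - 64q + 6q^2.
At P = ¥430 ≥ min AVC, set P = MC on the rising branch: q = 14.
At P = ¥18 < min AVC = ¥22, price no longer covers variable cost at any output, so the firm shuts down: q = 0.

Output falls from 14 to 0 (the firm shuts down)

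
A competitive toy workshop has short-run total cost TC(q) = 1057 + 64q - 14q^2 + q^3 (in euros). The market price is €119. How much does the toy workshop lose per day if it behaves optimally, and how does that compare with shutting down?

Profit = -€89 at q = 11

AVC = 64 - 14q + q^2 has its minimum €15 at q = 7; price €119 clears that bar, so the firm operates.
MC = 64 - 28q + 3q^2. Setting P = MC and taking the root on the rising branch gives q* = 11.
TR = 119·11 = 1309. TC = 1057 + 341 = 1398. Profit = 1309 − 1398 = -€89.
Shutting down would mean losing the fixed cost of €1057, so operating at a loss of €89 is better by €968.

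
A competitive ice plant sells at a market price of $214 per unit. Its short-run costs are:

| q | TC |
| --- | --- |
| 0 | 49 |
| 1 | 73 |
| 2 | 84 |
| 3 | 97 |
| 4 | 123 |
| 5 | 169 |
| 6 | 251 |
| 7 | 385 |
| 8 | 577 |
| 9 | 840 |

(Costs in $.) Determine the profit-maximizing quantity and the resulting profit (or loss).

q = 8; profit = $1135

Tabulate TR − TC: q=0: -49; q=1: 141; q=2: 344; q=3: 545; q=4: 733; q=5: 901; q=6: 1033; q=7: 1113; q=8: 1135; q=9: 1086.
Profit is maximized at q = 8. AVC there is 528/8 = $66 ≤ P, so producing beats shutting down (which would give -$49).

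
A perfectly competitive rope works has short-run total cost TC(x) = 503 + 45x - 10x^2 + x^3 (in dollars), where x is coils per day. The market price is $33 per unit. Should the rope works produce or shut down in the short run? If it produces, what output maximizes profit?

From TC, MC = TC'(x) = 45 - 20x + 3x^2 and AVC = VC/x = 45 - 10x + x^2.
AVC is minimized where dAVC/dx = -10 + 2x = 0, at x = 5; min AVC = 45 - 10·5 + 5^2 = $20.
Because $33 ≥ $20, revenue can cover variable cost; the firm operates.
Set P = MC: 33 = 45 - 20x + 3x^2 → 12 - 20x + 3x^2 = 0. The roots are x = 2/3 and x = 6; the profit-maximizing output is on the rising part of MC, so x* = 6.
Check: AVC at x = 6 is $21 ≤ P, so revenue covers variable cost.
Profit = P·x − TC = 33·6 − 629 = -$431, a loss, but smaller than the $503 fixed cost the firm would lose by shutting down.

Produce at x = 6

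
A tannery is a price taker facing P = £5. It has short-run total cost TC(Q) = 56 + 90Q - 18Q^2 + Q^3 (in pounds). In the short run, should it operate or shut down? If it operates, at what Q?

Shut down

Strip out fixed cost: VC = 90Q - 18Q^2 + Q^3. Then AVC = 90 - 18Q + Q^2 and MC = 90 - 36Q + 3Q^2.
AVC is minimized where dAVC/dQ = -18 + 2Q = 0, at Q = 9; min AVC = 90 - 18·9 + 9^2 = £9.
With P < min AVC (£5 < £9), every unit sold adds to the loss.
Shutting down limits the loss to fixed cost, £56.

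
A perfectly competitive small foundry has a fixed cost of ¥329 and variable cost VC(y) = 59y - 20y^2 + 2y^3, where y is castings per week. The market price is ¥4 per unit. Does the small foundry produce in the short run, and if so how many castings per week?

Shut down

From TC, MC = TC'(y) = 59 - 40y + 6y^2 and AVC = VC/y = 59 - 20y + 2y^2.
The AVC parabola has its vertex at y = 20/4 = 5, where AVC = 59 - 20·5 + 2·5^2 = ¥9.
P = ¥4 lies below min AVC = ¥9; no output level covers variable cost.
Shutting down limits the loss to fixed cost, ¥329.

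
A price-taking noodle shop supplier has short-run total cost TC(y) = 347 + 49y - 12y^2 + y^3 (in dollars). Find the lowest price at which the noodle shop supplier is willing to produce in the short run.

$13 per unit

The firm shuts down when price falls below the minimum of average variable cost. AVC = VC/y = 49 - 12y + y^2.
At the minimum of AVC, MC = AVC. MC = 49 - 24y + 3y^2; setting MC = AVC gives 2y^2 - 12y = 0, so y = 6. min AVC = 13.
So the shutdown price is $13.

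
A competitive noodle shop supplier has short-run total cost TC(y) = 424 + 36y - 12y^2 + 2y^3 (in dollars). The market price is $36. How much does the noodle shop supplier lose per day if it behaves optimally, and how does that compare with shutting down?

AVC = 36 - 12y + 2y^2 has its minimum $18 at y = 3; price $36 clears that bar, so the firm operates.
MC = 36 - 24y + 6y^2. Setting P = MC and taking the root on the rising branch gives y* = 4.
TR = 36·4 = 144. TC = 424 + 80 = 504. Profit = 144 − 504 = -$360.
Shutting down would mean losing the fixed cost of $424, so operating at a loss of $360 is better by $64.

Profit = -$360 at y = 4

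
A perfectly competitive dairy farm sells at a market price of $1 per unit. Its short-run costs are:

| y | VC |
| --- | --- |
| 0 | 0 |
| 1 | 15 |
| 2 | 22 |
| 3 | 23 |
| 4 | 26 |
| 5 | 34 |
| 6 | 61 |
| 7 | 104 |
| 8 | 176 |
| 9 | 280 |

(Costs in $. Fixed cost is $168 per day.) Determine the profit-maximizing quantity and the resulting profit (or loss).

y = 0 (shut down); profit = -$168

Profit at each row (π = 1y − TC): y=0: -168; y=1: -182; y=2: -188; y=3: -188; y=4: -190; y=5: -197; y=6: -223; y=7: -265; y=8: -336; y=9: -439.
Profit is highest at y = 0. Equivalently, the lowest AVC in the table is 26/4 ≈ $6.50 at y = 4, and P = $1 falls below it — price never covers variable cost, so the firm shuts down and loses only its fixed cost.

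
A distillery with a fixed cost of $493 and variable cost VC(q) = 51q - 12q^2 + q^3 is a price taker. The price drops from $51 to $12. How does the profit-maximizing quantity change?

Output falls from 8 to 0 (the firm shuts down)

MC = 51 - 24q + 3q^2; the shutdown threshold is min AVC = $15 (at q = 6).
At P = $51 ≥ min AVC, set P = MC on the rising branch: q = 8.
At P = $12 < min AVC = $15, price no longer covers variable cost at any output, so the firm shuts down: q = 0.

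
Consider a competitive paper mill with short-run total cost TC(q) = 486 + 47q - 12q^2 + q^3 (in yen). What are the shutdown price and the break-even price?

Shutdown price = min AVC. AVC = 47 - 12q + q^2, with vertex at q = 6 and minimum ¥11.
ATC = 486/q + 47 - 12q + q^2. Setting dATC/dq = −486/q^2 − 12 + 2q = 0 gives q = 9 (since 2·9^3 − 12·9^2 = 486).
min ATC = 486/9 + 47 − 12·9 + 9^2 = ¥74. That is the break-even price.
Between these two prices the firm operates at a loss; above ¥74 it earns a profit.

Shutdown price = ¥11; break-even price = ¥74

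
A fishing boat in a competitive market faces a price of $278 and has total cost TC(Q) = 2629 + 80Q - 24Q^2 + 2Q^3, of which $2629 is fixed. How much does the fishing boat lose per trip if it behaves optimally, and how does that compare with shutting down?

AVC = 80 - 24Q + 2Q^2 has its minimum $8 at Q = 6; price $278 clears that bar, so the firm operates.
With MC = 80 - 48Q + 6Q^2, P = MC on the upward-sloping part at Q* = 11.
TR = 278·11 = 3058. TC = 2629 + 638 = 3267. Profit = 3058 − 3267 = -$209.
By producing, the firm covers all variable cost plus $2420 of fixed cost; shutting down would lose the full $2629.

Profit = -$209 at Q = 11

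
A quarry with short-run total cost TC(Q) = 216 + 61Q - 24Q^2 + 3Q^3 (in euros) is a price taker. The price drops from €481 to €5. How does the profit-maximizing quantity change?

Output falls from 10 to 0 (the firm shuts down)

MC = 61 - 48Q + 9Q^2; the shutdown threshold is min AVC = €13 (at Q = 4).
With P = €481 above the shutdown price, P = MC gives Q = 10.
At P = €5 < min AVC = €13, price no longer covers variable cost at any output, so the firm shuts down: Q = 0.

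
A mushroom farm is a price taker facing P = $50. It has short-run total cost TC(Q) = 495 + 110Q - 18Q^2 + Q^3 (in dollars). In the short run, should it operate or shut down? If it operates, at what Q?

Produce at Q = 10

From TC, MC = TC'(Q) = 110 - 36Q + 3Q^2 and AVC = VC/Q = 110 - 18Q + Q^2.
The AVC parabola has its vertex at Q = 18/2 = 9, where AVC = 110 - 18·9 + 9^2 = $29.
Because $50 ≥ $29, revenue can cover variable cost; the firm operates.
P = MC gives 60 - 36Q + 3Q^2 = 0, with roots 2 and 10. Take the larger (rising MC): Q* = 10.
Check: AVC at Q = 10 is $30 ≤ P, so revenue covers variable cost.
Profit = P·Q − TC = 50·10 − 795 = -$295, a loss, but smaller than the $495 fixed cost the firm would lose by shutting down.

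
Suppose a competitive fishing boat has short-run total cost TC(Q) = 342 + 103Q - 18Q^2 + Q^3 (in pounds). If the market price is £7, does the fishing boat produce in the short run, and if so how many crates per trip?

Shut down

From TC, MC = TC'(Q) = 103 - 36Q + 3Q^2 and AVC = VC/Q = 103 - 18Q + Q^2.
AVC hits its minimum where MC = AVC, at Q = 9, giving min AVC = 103 - 18·9 + 9^2 = £22.
With P < min AVC (£7 < £22), every unit sold adds to the loss.
Shutting down limits the loss to fixed cost, £342.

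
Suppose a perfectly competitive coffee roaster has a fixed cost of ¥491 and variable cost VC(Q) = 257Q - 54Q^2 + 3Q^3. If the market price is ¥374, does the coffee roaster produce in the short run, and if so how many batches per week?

Produce at Q = 13

Strip out fixed cost: VC = 257Q - 54Q^2 + 3Q^3. Then AVC = 257 - 54Q + 3Q^2 and MC = 257 - 108Q + 9Q^2.
AVC is minimized where dAVC/dQ = -54 + 6Q = 0, at Q = 9; min AVC = 257 - 54·9 + 3·9^2 = ¥14.
Since P = ¥374 ≥ min AVC = ¥14, price covers variable cost and the firm should produce.
Solving P = MC: -117 - 108Q + 9Q^2 = 0 ⇒ Q = -1 or 13. On the upward-sloping branch, Q* = 13.
Check: AVC at Q = 13 is ¥62 ≤ P, so revenue covers variable cost.
Profit = P·Q − TC = 374·13 − 1297 = ¥3565.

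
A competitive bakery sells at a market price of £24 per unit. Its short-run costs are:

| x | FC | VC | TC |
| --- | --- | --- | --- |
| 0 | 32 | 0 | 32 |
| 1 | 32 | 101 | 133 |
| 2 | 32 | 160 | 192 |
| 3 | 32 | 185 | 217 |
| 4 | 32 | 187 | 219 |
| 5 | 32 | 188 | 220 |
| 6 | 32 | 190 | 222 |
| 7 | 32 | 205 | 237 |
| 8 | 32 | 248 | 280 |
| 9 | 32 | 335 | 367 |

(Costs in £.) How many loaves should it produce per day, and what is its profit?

x = 0 (shut down); profit = -£32

Tabulate TR − TC: x=0: -32; x=1: -109; x=2: -144; x=3: -145; x=4: -123; x=5: -100; x=6: -78; x=7: -69; x=8: -88; x=9: -151.
Profit is highest at x = 0. Equivalently, the lowest AVC in the table is 205/7 ≈ £29.29 at x = 7, and P = £24 falls below it — price never covers variable cost, so the firm shuts down and loses only its fixed cost.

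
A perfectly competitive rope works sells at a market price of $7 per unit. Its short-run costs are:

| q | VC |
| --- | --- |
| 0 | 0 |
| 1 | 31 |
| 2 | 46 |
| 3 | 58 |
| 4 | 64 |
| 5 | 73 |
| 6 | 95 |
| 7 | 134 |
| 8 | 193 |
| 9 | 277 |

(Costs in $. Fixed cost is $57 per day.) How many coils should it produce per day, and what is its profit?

Profit at each row (π = 7q − TC): q=0: -57; q=1: -81; q=2: -89; q=3: -94; q=4: -93; q=5: -95; q=6: -110; q=7: -142; q=8: -194; q=9: -271.
Profit is highest at q = 0. Equivalently, the lowest AVC in the table is 73/5 ≈ $14.60 at q = 5, and P = $7 falls below it — price never covers variable cost, so the firm shuts down and loses only its fixed cost.

q = 0 (shut down); profit = -$57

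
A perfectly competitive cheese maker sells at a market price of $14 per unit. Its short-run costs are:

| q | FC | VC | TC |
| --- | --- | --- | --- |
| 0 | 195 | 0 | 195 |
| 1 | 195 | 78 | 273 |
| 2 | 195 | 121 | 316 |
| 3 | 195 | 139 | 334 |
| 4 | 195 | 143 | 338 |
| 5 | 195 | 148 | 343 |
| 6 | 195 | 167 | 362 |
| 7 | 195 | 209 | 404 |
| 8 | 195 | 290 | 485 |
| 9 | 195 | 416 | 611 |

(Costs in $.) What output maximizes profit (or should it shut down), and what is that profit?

q = 0 (shut down); profit = -$195

Tabulate TR − TC: q=0: -195; q=1: -259; q=2: -288; q=3: -292; q=4: -282; q=5: -273; q=6: -278; q=7: -306; q=8: -373; q=9: -485.
Profit is highest at q = 0. Equivalently, the lowest AVC in the table is 167/6 ≈ $27.83 at q = 6, and P = $14 falls below it — price never covers variable cost, so the firm shuts down and loses only its fixed cost.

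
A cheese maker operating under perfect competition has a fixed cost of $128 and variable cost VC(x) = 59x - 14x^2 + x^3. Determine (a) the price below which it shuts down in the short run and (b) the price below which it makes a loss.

Shutdown price = $10; break-even price = $27

AVC = 59 - 14x + x^2; minimized at x = 7, giving min AVC = $10. That is the shutdown price.
ATC = 128/x + 59 - 14x + x^2. Setting dATC/dx = −128/x^2 − 14 + 2x = 0 gives x = 8 (since 2·8^3 − 14·8^2 = 128).
min ATC = 128/8 + 59 − 14·8 + 8^2 = $27. That is the break-even price.
For $10 ≤ P < $27 the firm produces at a loss; below $10 it shuts down.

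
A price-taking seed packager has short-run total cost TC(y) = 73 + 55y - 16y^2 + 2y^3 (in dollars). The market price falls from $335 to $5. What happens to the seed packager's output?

Output falls from 10 to 0 (the firm shuts down)

AVC = 55 - 16y + 2y^2, minimized at y = 4 where min AVC = $23. MC = 55 - 32y + 6y^2.
At P = $335 ≥ min AVC, set P = MC on the rising branch: y = 10.
At P = $5 < min AVC = $23, price no longer covers variable cost at any output, so the firm shuts down: y = 0.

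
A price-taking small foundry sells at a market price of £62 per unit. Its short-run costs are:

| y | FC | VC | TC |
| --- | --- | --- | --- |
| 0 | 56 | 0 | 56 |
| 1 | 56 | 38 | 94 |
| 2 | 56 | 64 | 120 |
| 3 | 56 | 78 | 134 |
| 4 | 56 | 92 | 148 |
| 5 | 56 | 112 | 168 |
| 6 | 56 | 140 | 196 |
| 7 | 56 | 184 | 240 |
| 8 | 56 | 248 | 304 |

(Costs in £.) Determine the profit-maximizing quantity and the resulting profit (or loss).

y = 7; profit = £194

Compute π = P·y − TC at each output: y=0: -56; y=1: -32; y=2: 4; y=3: 52; y=4: 100; y=5: 142; y=6: 176; y=7: 194; y=8: 192.
Profit is maximized at y = 7. AVC there is 184/7 = £26.29 ≤ P, so producing beats shutting down (which would give -£56).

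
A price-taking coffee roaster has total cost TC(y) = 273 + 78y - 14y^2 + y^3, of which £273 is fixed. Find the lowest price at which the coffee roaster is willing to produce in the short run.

£29 per unit

The firm shuts down when price falls below the minimum of average variable cost. AVC = VC/y = 78 - 14y + y^2.
dAVC/dy = -14 + 2y = 0 gives y = 7. min AVC = 78 - 14·7 + 7^2 = 29.
The firm shuts down for any P below £29.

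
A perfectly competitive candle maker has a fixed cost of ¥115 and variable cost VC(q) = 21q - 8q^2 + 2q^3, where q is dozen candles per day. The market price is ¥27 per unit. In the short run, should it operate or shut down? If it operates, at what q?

Produce at q = 3

Strip out fixed cost: VC = 21q - 8q^2 + 2q^3. Then AVC = 21 - 8q + 2q^2 and MC = 21 - 16q + 6q^2.
AVC hits its minimum where MC = AVC, at q = 2, giving min AVC = 21 - 8·2 + 2·2^2 = ¥13.
Because ¥27 ≥ ¥13, revenue can cover variable cost; the firm operates.
Solving P = MC: -6 - 16q + 6q^2 = 0 ⇒ q = -1/3 or 3. On the upward-sloping branch, q* = 3.
Check: AVC at q = 3 is ¥15 ≤ P, so revenue covers variable cost.
Profit = P·q − TC = 27·3 − 160 = -¥79, a loss, but smaller than the ¥115 fixed cost the firm would lose by shutting down.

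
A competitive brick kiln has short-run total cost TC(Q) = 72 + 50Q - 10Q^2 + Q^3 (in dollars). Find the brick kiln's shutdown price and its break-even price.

Shutdown price = $25; break-even price = $38

Shutdown price = min AVC. AVC = 50 - 10Q + Q^2, with vertex at Q = 5 and minimum $25.
ATC = 72/Q + 50 - 10Q + Q^2. Setting dATC/dQ = −72/Q^2 − 10 + 2Q = 0 gives Q = 6 (since 2·6^3 − 10·6^2 = 72).
min ATC = 72/6 + 50 − 10·6 + 6^2 = $38. That is the break-even price.
For $25 ≤ P < $38 the firm produces at a loss; below $25 it shuts down.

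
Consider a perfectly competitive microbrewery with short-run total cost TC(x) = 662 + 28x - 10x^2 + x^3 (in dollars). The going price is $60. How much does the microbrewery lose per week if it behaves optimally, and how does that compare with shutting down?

Profit = -$278 at x = 8

AVC = 28 - 10x + x^2; min AVC = $3 at x = 5. Since P = $60 ≥ min AVC, the firm produces.
With MC = 28 - 20x + 3x^2, P = MC on the upward-sloping part at x* = 8.
TR = 60·8 = 480. TC = 662 + 96 = 758. Profit = 480 − 758 = -$278.
By producing, the firm covers all variable cost plus $384 of fixed cost; shutting down would lose the full $662.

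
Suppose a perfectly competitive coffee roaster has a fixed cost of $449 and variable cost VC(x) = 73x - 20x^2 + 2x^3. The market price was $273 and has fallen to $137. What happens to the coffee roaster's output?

AVC = 73 - 20x + 2x^2, minimized at x = 5 where min AVC = $23. MC = 73 - 40x + 6x^2.
At P = $273 ≥ min AVC, set P = MC on the rising branch: x = 10.
At P = $137 ≥ min AVC, set P = MC: x = 8. The firm stays open but cuts output.

Output falls from 10 to 8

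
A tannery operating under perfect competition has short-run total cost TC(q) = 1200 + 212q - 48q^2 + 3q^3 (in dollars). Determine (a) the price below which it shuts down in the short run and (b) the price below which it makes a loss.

Shutdown price = $20; break-even price = $152

Shutdown price = min AVC. AVC = 212 - 48q + 3q^2, with vertex at q = 8 and minimum $20.
ATC = 1200/q + 212 - 48q + 3q^2. Setting dATC/dq = −1200/q^2 − 48 + 6q = 0 gives q = 10 (since 6·10^3 − 48·10^2 = 1200).
min ATC = 1200/10 + 212 − 48·10 + 3·10^2 = $152. That is the break-even price.
For $20 ≤ P < $152 the firm produces at a loss; below $20 it shuts down.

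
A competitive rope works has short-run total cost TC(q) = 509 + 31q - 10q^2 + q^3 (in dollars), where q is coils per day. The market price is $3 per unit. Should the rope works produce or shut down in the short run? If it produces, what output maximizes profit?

Shut down

From TC, MC = TC'(q) = 31 - 20q + 3q^2 and AVC = VC/q = 31 - 10q + q^2.
AVC is minimized where dAVC/dq = -10 + 2q = 0, at q = 5; min AVC = 31 - 10·5 + 5^2 = $6.
With P < min AVC ($3 < $6), every unit sold adds to the loss.
Best response: produce nothing and absorb the $509 fixed cost.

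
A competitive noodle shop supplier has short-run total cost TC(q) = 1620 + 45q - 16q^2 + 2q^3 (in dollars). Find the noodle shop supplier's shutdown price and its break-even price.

Shutdown price = $13; break-even price = $243

Shutdown price = min AVC. AVC = 45 - 16q + 2q^2, with vertex at q = 4 and minimum $13.
ATC = 1620/q + 45 - 16q + 2q^2. Setting dATC/dq = −1620/q^2 − 16 + 4q = 0 gives q = 9 (since 4·9^3 − 16·9^2 = 1620).
min ATC = 1620/9 + 45 − 16·9 + 2·9^2 = $243. That is the break-even price.
For $13 ≤ P < $243 the firm produces at a loss; below $13 it shuts down.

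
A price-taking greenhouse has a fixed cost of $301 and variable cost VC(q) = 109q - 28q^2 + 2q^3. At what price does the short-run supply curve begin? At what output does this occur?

$11 per unit, at q = 7

The firm shuts down when price falls below the minimum of average variable cost. AVC = VC/q = 109 - 28q + 2q^2.
dAVC/dq = -28 + 4q = 0 gives q = 7. min AVC = 109 - 28·7 + 2·7^2 = 11.
For P < $11 the firm produces nothing.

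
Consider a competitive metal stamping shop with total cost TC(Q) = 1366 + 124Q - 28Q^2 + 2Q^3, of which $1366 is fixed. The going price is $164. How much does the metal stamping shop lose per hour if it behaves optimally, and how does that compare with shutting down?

AVC = 124 - 28Q + 2Q^2; min AVC = $26 at Q = 7. Since P = $164 ≥ min AVC, the firm produces.
MC = 124 - 56Q + 6Q^2. Setting P = MC and taking the root on the rising branch gives Q* = 10.
TR = 164·10 = 1640. TC = 1366 + 440 = 1806. Profit = 1640 − 1806 = -$166.
Shutting down would mean losing the fixed cost of $1366, so operating at a loss of $166 is better by $1200.

Profit = -$166 at Q = 10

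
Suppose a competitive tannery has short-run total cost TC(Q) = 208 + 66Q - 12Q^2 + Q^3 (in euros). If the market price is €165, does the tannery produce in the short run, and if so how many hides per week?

Produce at Q = 11

Strip out fixed cost: VC = 66Q - 12Q^2 + Q^3. Then AVC = 66 - 12Q + Q^2 and MC = 66 - 24Q + 3Q^2.
AVC hits its minimum where MC = AVC, at Q = 6, giving min AVC = 66 - 12·6 + 6^2 = €30.
P = €165 exceeds min AVC = €30, so the firm stays open.
Set P = MC: 165 = 66 - 24Q + 3Q^2 → -99 - 24Q + 3Q^2 = 0. The roots are Q = -3 and Q = 11; the profit-maximizing output is on the rising part of MC, so Q* = 11.
Check: AVC at Q = 11 is €55 ≤ P, so revenue covers variable cost.
Profit = P·Q − TC = 165·11 − 813 = €1002.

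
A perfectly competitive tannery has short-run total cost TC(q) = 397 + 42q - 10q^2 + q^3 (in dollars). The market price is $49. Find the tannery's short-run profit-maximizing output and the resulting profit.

AVC = 42 - 10q + q^2; min AVC = $17 at q = 5. Since P = $49 ≥ min AVC, the firm produces.
With MC = 42 - 20q + 3q^2, P = MC on the upward-sloping part at q* = 7.
TR = 49·7 = 343. TC = 397 + 147 = 544. Profit = 343 − 544 = -$201.
Shutting down would mean losing the fixed cost of $397, so operating at a loss of $201 is better by $196.

Profit = -$201 at q = 7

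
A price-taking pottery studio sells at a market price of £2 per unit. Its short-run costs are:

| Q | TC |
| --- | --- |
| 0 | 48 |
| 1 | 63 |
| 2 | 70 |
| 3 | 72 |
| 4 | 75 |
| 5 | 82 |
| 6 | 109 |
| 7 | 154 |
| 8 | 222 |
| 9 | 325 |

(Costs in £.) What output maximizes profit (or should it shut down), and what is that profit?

Q = 0 (shut down); profit = -£48

Tabulate TR − TC: Q=0: -48; Q=1: -61; Q=2: -66; Q=3: -66; Q=4: -67; Q=5: -72; Q=6: -97; Q=7: -140; Q=8: -206; Q=9: -307.
Profit is highest at Q = 0. Equivalently, the lowest AVC in the table is 27/4 ≈ £6.75 at Q = 4, and P = £2 falls below it — price never covers variable cost, so the firm shuts down and loses only its fixed cost.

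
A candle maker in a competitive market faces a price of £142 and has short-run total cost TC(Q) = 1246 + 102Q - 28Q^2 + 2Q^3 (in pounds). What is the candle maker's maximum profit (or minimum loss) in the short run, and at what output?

Profit = -£46 at Q = 10

AVC = 102 - 28Q + 2Q^2; min AVC = £4 at Q = 7. Since P = £142 ≥ min AVC, the firm produces.
With MC = 102 - 56Q + 6Q^2, P = MC on the upward-sloping part at Q* = 10.
TR = 142·10 = 1420. TC = 1246 + 220 = 1466. Profit = 1420 − 1466 = -£46.
By producing, the firm covers all variable cost plus £1200 of fixed cost; shutting down would lose the full £1246.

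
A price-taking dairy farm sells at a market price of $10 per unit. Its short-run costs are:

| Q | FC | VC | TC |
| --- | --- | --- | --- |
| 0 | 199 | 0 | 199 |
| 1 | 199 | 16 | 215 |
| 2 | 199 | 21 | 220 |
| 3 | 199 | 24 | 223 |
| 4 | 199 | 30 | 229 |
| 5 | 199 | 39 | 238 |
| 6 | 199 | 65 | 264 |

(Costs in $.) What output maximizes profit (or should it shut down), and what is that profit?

Tabulate TR − TC: Q=0: -199; Q=1: -205; Q=2: -200; Q=3: -193; Q=4: -189; Q=5: -188; Q=6: -204.
Profit is maximized at Q = 5. AVC there is 39/5 = $7.80 ≤ P, so producing beats shutting down (which would give -$199).

Q = 5; profit = -$188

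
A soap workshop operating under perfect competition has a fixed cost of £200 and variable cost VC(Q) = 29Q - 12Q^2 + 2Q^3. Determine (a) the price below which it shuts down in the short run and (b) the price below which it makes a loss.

Shutdown price = min AVC. AVC = 29 - 12Q + 2Q^2, with vertex at Q = 3 and minimum £11.
ATC = 200/Q + 29 - 12Q + 2Q^2. Setting dATC/dQ = −200/Q^2 − 12 + 4Q = 0 gives Q = 5 (since 4·5^3 − 12·5^2 = 200).
min ATC = 200/5 + 29 − 12·5 + 2·5^2 = £59. That is the break-even price.
For £11 ≤ P < £59 the firm produces at a loss; below £11 it shuts down.

Shutdown price = £11; break-even price = £59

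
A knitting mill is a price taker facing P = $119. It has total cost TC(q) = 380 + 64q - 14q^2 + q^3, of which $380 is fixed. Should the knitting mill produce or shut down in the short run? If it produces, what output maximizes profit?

From TC, MC = TC'(q) = 64 - 28q + 3q^2 and AVC = VC/q = 64 - 14q + q^2.
AVC is minimized where dAVC/dq = -14 + 2q = 0, at q = 7; min AVC = 64 - 14·7 + 7^2 = $15.
P = $119 exceeds min AVC = $15, so the firm stays open.
Solving P = MC: -55 - 28q + 3q^2 = 0 ⇒ q = -5/3 or 11. On the upward-sloping branch, q* = 11.
Check: AVC at q = 11 is $31 ≤ P, so revenue covers variable cost.
Profit = P·q − TC = 119·11 − 721 = $588.

Produce at q = 11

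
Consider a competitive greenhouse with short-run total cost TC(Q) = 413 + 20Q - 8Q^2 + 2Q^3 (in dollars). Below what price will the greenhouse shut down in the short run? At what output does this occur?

The shutdown price is the minimum of AVC. VC = 20Q - 8Q^2 + 2Q^3, so AVC = 20 - 8Q + 2Q^2.
dAVC/dQ = -8 + 4Q = 0 gives Q = 2. min AVC = 20 - 8·2 + 2·2^2 = 12.
For P < $12 the firm produces nothing.

$12 per unit, at Q = 2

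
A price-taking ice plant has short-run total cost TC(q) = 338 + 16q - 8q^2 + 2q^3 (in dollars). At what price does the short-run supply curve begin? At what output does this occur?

$8 per unit, at q = 2

Short-run supply begins at min AVC. From VC = 16q - 8q^2 + 2q^3, AVC = 16 - 8q + 2q^2.
dAVC/dq = -8 + 4q = 0 gives q = 2. min AVC = 16 - 8·2 + 2·2^2 = 8.
So the shutdown price is $8.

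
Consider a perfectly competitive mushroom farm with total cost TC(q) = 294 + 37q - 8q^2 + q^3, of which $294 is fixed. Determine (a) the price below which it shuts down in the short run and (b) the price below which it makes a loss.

Shutdown price = min AVC. AVC = 37 - 8q + q^2, with vertex at q = 4 and minimum $21.
ATC = 294/q + 37 - 8q + q^2. Setting dATC/dq = −294/q^2 − 8 + 2q = 0 gives q = 7 (since 2·7^3 − 8·7^2 = 294).
min ATC = 294/7 + 37 − 8·7 + 7^2 = $72. That is the break-even price.
For $21 ≤ P < $72 the firm produces at a loss; below $21 it shuts down.

Shutdown price = $21; break-even price = $72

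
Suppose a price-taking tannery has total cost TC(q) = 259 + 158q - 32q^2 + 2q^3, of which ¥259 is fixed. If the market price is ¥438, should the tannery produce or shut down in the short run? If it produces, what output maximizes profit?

Produce at q = 14

Strip out fixed cost: VC = 158q - 32q^2 + 2q^3. Then AVC = 158 - 32q + 2q^2 and MC = 158 - 64q + 6q^2.
The AVC parabola has its vertex at q = 32/4 = 8, where AVC = 158 - 32·8 + 2·8^2 = ¥30.
Because ¥438 ≥ ¥30, revenue can cover variable cost; the firm operates.
P = MC gives -280 - 64q + 6q^2 = 0, with roots -10/3 and 14. Take the larger (rising MC): q* = 14.
Check: AVC at q = 14 is ¥102 ≤ P, so revenue covers variable cost.
Profit = P·q − TC = 438·14 − 1687 = ¥4445.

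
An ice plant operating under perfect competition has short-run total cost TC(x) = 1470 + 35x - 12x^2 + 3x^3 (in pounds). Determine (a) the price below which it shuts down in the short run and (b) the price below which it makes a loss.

Shutdown price = £23; break-even price = £308

Shutdown price = min AVC. AVC = 35 - 12x + 3x^2, with vertex at x = 2 and minimum £23.
ATC = 1470/x + 35 - 12x + 3x^2. Setting dATC/dx = −1470/x^2 − 12 + 6x = 0 gives x = 7 (since 6·7^3 − 12·7^2 = 1470).
min ATC = 1470/7 + 35 − 12·7 + 3·7^2 = £308. That is the break-even price.
For £23 ≤ P < £308 the firm produces at a loss; below £23 it shuts down.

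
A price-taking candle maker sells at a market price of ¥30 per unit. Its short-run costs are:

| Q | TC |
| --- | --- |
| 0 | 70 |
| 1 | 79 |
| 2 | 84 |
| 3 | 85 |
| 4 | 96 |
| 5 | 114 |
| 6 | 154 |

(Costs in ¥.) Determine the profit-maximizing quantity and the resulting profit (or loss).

Q = 5; profit = ¥36

Compute π = P·Q − TC at each output: Q=0: -70; Q=1: -49; Q=2: -24; Q=3: 5; Q=4: 24; Q=5: 36; Q=6: 26.
Profit is maximized at Q = 5. AVC there is 44/5 = ¥8.80 ≤ P, so producing beats shutting down (which would give -¥70).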